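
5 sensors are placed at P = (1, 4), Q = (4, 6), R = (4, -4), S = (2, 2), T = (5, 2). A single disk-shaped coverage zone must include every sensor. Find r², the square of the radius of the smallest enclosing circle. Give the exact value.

25

A smallest enclosing disk is always determined by at most three of the input points on its boundary.
The farthest pair is Q–R with squared distance 100. The circle on this segment as diameter has centre (4, 1) and r² = 100/4 = 25.
Check P: distance² to centre = 18 ≤ 25, so it lies inside.
All remaining points lie in this disk, and no smaller disk contains both endpoints, so this is the minimum enclosing circle.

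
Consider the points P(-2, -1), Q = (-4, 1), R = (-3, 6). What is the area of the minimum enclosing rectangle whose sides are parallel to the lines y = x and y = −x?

24

In coordinates u = x + y, v = x − y the rectangle is axis-aligned; the map (x,y)→(u,v) scales areas by 2.
u-values: -3, -3, 3; range = 3 − (-3) = 6.
v-values: -1, -5, -9; range = -1 − (-9) = 8.
Area = (6 × 8) / 2 = 24.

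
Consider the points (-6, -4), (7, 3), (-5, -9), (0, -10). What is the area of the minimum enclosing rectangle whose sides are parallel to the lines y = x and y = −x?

144

In coordinates u = x + y, v = x − y the rectangle is axis-aligned; the map (x,y)→(u,v) scales areas by 2.
u-values: -10, 10, -14, -10; range = 10 − (-14) = 24.
v-values: -2, 4, 4, 10; range = 10 − (-2) = 12.
Area = (24 × 12) / 2 = 144.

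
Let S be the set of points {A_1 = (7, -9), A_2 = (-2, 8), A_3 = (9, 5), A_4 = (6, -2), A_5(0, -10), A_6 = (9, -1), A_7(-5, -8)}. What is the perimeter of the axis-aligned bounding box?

64

Width = max x − min x = 9 − (-5) = 14.
Height = max y − min y = 8 − (-10) = 18.
Perimeter = 2(14 + 18) = 64.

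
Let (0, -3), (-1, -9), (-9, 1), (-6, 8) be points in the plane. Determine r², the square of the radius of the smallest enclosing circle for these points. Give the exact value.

The minimum enclosing circle of a finite set is fixed by two of the points (as a diameter) or three (as a circumcircle).
The farthest pair is (-1, -9)–(-6, 8) with squared distance 314. The circle on this segment as diameter has centre (-3.5, -0.5) and r² = 314/4 = 78.5.
Check (0, -3): distance² to centre = 18.5 ≤ 78.5, so it lies inside.
All remaining points lie in this disk, and no smaller disk contains both endpoints, so this is the minimum enclosing circle.

78.5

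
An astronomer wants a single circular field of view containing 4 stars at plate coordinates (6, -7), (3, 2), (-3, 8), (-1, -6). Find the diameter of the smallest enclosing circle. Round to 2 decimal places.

17.49

The minimum enclosing circle of a finite set is fixed by two of the points (as a diameter) or three (as a circumcircle).
The farthest pair is (6, -7)–(-3, 8) with squared distance 306. The circle on this segment as diameter has centre (1.5, 0.5) and r² = 306/4 = 76.5.
Check (3, 2): distance² to centre = 4.5 ≤ 76.5, so it lies inside.
All remaining points lie in this disk, and no smaller disk contains both endpoints, so this is the minimum enclosing circle.
Diameter = 2r = 2√(76.5) ≈ 17.49.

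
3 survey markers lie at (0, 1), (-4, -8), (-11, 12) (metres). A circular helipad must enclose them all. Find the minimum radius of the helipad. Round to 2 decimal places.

Call the three points A, B, C in the order given.
Side lengths²: AB² = 97, AC² = 242, BC² = 449.
Since BC² = 449 ≥ 242 + 97 = 339, the angle opposite BC is not acute, so the smallest enclosing circle has BC as diameter.
Centre = midpoint of BC = (-7.5, 2), r² = 449/4 = 112.25.
r = √(112.25) ≈ 10.59.

10.59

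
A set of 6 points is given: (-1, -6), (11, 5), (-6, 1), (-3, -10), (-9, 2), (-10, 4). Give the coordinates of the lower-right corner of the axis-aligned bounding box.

(11, -10)

x-range [-10, 11], y-range [-10, 5].
The lower-right corner is (11, -10).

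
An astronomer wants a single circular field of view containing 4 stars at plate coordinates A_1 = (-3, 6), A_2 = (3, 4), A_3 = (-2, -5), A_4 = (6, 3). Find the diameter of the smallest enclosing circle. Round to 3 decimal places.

A smallest enclosing disk is always determined by at most three of the input points on its boundary.
The minimum enclosing circle is determined by three boundary points: A_1, A_3, A_4.
Their circumcentre is (0.25, 0.75) with r² = 38.125.
The farthest remaining point A_2 is at distance² 18.125 ≤ 38.125.
Diameter = 2r = 2√(38.125) ≈ 12.349.

12.349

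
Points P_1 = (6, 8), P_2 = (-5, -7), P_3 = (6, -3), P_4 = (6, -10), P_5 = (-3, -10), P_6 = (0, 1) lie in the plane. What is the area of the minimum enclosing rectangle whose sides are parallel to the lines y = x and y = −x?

In coordinates u = x + y, v = x − y the rectangle is axis-aligned; the map (x,y)→(u,v) scales areas by 2.
u-values: 14, -12, 3, -4, -13, 1; range = 14 − (-13) = 27.
v-values: -2, 2, 9, 16, 7, -1; range = 16 − (-2) = 18.
Area = (27 × 18) / 2 = 243.

243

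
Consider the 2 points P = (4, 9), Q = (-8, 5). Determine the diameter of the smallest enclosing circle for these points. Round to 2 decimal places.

The smallest circle enclosing two points has them as diameter endpoints.
Centre = midpoint = (-2, 7); r² = |PQ|²/4 = 160/4 = 40.
Diameter = 2r = 2√40 ≈ 12.65.

12.65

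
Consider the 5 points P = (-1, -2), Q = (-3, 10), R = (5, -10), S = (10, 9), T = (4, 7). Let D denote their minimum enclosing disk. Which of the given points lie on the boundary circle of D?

The minimum enclosing circle of a finite set is fixed by two of the points (as a diameter) or three (as a circumcircle).
The minimum enclosing circle is determined by three boundary points: Q, R, S.
Their circumcentre is (178/63, 46/63) with r² = 475745/3969.
The farthest remaining point T is at distance² 161501/3969 ≤ 475745/3969.
The points at distance exactly r from the centre are Q, R, S — 3 points.

Q, R, S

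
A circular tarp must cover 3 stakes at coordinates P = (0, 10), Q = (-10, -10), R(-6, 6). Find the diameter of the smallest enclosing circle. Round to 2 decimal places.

Side lengths²: PQ² = 500, PR² = 52, QR² = 272.
Since PQ² = 500 ≥ 272 + 52 = 324, the angle opposite PQ is not acute, so the smallest enclosing circle has PQ as diameter.
Centre = midpoint of PQ = (-5, 0), r² = 500/4 = 125.
Diameter = 2r = 2√125 ≈ 22.36.

22.36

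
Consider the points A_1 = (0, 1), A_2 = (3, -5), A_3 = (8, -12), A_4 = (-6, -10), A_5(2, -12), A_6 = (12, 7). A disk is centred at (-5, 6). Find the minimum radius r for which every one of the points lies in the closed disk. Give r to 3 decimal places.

The required radius is the distance from (-5, 6) to the farthest point.
Squared distances: 50, 185, 493, 257, 373, 290.
Maximum is 493, attained at A_3.
r = √493 ≈ 22.204.

22.204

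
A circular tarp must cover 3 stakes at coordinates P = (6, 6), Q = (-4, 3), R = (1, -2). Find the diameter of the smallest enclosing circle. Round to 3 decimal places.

10.715

Side lengths²: PQ² = 109, PR² = 89, QR² = 50.
Since PQ² = 109 < 89 + 50 = 139, the triangle is acute, so the smallest enclosing circle is the circumcircle.
Circumcentre = (35/26, 87/26), r² = 9701/338.
Diameter = 2r = 2√(9701/338) ≈ 10.715.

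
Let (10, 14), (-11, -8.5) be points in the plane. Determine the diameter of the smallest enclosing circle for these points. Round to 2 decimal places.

30.78

The smallest circle enclosing two points has them as diameter endpoints.
Centre = midpoint = (-0.5, 2.75); r² = |(10, 14)−(-11, -8.5)|²/4 = 947.25/4 = 236.8125.
Diameter = 2r = 2√(236.8125) ≈ 30.78.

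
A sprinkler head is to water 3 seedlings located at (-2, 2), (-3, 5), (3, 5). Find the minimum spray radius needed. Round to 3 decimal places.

3.073

Call the three points A, B, C in the order given.
Side lengths²: AB² = 10, AC² = 34, BC² = 36.
Since BC² = 36 < 34 + 10 = 44, the triangle is acute, so the smallest enclosing circle is the circumcircle.
Circumcentre = (0, 13/3), r² = 85/9.
r = √(85/9) ≈ 3.073.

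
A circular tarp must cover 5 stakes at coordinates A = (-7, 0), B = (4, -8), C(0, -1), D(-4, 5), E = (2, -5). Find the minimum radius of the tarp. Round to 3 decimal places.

A smallest enclosing disk is always determined by at most three of the input points on its boundary.
The farthest pair is B–D with squared distance 233. The circle on this segment as diameter has centre (0, -1.5) and r² = 233/4 = 58.25.
Check A: distance² to centre = 51.25 ≤ 58.25, so it lies inside.
All remaining points lie in this disk, and no smaller disk contains both endpoints, so this is the minimum enclosing circle.
r = √(58.25) ≈ 7.632.

7.632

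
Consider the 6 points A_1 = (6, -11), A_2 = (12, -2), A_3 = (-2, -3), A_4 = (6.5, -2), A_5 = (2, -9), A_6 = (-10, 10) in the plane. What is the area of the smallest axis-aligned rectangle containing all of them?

462

x ranges over [-10, 12], width 22.
y ranges over [-11, 10], height 21.
Area = 22 × 21 = 462.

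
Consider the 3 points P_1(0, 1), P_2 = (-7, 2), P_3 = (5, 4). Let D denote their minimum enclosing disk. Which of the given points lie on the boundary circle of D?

Side lengths²: P_1P_2² = 50, P_1P_3² = 34, P_2P_3² = 148.
Since P_2P_3² = 148 ≥ 50 + 34 = 84, the angle opposite P_2P_3 is not acute, so the smallest enclosing circle has P_2P_3 as diameter.
Centre = midpoint of P_2P_3 = (-1, 3), r² = 148/4 = 37.
The points at distance exactly r from the centre are P_2, P_3 — 2 points.

P_2, P_3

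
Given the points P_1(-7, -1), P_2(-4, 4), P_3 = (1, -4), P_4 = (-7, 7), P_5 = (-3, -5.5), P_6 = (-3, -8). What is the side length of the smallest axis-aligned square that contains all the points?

15

The bounding box has width 8 and height 15.
An axis-aligned square enclosing the set must have side ≥ max(width, height).
So the minimum side is max(8, 15) = 15.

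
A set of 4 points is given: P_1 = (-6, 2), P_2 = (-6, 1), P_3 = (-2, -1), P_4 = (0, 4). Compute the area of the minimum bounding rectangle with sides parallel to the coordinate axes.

x ranges over [-6, 0], width 6.
y ranges over [-1, 4], height 5.
Area = 6 × 5 = 30.

30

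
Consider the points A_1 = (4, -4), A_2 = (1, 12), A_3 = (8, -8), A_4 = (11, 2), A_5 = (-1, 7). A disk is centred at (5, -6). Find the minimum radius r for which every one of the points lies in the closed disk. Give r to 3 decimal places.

The required radius is the distance from (5, -6) to the farthest point.
Squared distances: 5, 340, 13, 100, 205.
Maximum is 340, attained at A_2.
r = √340 ≈ 18.439.

18.439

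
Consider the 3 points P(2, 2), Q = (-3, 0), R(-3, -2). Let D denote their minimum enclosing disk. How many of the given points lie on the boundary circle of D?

2

Side lengths²: PQ² = 29, PR² = 41, QR² = 4.
Since PR² = 41 ≥ 29 + 4 = 33, the angle opposite PR is not acute, so the smallest enclosing circle has PR as diameter.
Centre = midpoint of PR = (-0.5, 0), r² = 41/4 = 10.25.
The points at distance exactly r from the centre are P, R — 2 points.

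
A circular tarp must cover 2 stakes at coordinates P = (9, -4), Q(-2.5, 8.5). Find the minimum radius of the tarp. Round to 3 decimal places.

The smallest circle enclosing two points has them as diameter endpoints.
Centre = midpoint = (3.25, 2.25); r² = |PQ|²/4 = 288.5/4 = 72.125.
r = √(72.125) ≈ 8.493.

8.493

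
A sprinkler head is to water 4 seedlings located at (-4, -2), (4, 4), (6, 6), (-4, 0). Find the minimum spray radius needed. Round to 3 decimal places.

6.403

The minimum enclosing circle of a finite set is fixed by two of the points (as a diameter) or three (as a circumcircle).
The farthest pair is (-4, -2)–(6, 6) with squared distance 164. The circle on this segment as diameter has centre (1, 2) and r² = 164/4 = 41.
Check (4, 4): distance² to centre = 13 ≤ 41, so it lies inside.
All remaining points lie in this disk, and no smaller disk contains both endpoints, so this is the minimum enclosing circle.
r = √41 ≈ 6.403.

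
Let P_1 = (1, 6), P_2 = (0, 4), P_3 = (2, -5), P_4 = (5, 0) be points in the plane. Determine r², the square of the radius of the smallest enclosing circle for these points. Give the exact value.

30.5

A smallest enclosing disk is always determined by at most three of the input points on its boundary.
The farthest pair is P_1–P_3 with squared distance 122. The circle on this segment as diameter has centre (1.5, 0.5) and r² = 122/4 = 30.5.
Check P_2: distance² to centre = 14.5 ≤ 30.5, so it lies inside.
All remaining points lie in this disk, and no smaller disk contains both endpoints, so this is the minimum enclosing circle.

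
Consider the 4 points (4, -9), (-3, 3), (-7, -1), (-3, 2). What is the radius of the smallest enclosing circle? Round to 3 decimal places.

7.032

The minimum enclosing circle of a finite set is fixed by two of the points (as a diameter) or three (as a circumcircle).
The minimum enclosing circle is determined by three boundary points: (4, -9), (-3, 3), (-7, -1).
Their circumcentre is (-17/38, -135/38) with r² = 35705/722.
The farthest remaining point (-3, 2) is at distance² 26965/722 ≤ 35705/722.
r = √(35705/722) ≈ 7.032.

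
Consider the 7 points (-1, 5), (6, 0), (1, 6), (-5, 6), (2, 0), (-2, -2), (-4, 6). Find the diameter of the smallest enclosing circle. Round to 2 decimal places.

12.53

The farthest pair is (6, 0)–(-5, 6) with squared distance 157. The circle on this segment as diameter has centre (0.5, 3) and r² = 157/4 = 39.25.
Check (-1, 5): distance² to centre = 6.25 ≤ 39.25, so it lies inside.
All remaining points lie in this disk, and no smaller disk contains both endpoints, so this is the minimum enclosing circle.
Diameter = 2r = 2√(39.25) ≈ 12.53.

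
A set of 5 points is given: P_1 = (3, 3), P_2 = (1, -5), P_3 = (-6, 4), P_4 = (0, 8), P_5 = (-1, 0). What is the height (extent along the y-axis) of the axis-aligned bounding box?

13

max y = 8, min y = -5, so height = 13.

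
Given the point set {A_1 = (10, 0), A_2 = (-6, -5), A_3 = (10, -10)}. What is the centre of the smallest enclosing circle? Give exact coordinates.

(2.78125, -5)

Side lengths²: A_1A_2² = 281, A_1A_3² = 100, A_2A_3² = 281.
Since A_2A_3² = 281 < 281 + 100 = 381, the triangle is acute, so the smallest enclosing circle is the circumcircle.
Circumcentre = (2.78125, -5), r² = 77.1103515625.
Centre = (2.78125, -5).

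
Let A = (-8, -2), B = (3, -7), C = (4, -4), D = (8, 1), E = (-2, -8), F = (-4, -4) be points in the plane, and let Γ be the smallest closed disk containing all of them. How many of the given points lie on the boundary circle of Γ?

The minimum enclosing circle of a finite set is fixed by two of the points (as a diameter) or three (as a circumcircle).
The farthest pair is A–D with squared distance 265. The circle on this segment as diameter has centre (0, -0.5) and r² = 265/4 = 66.25.
Check B: distance² to centre = 51.25 ≤ 66.25, so it lies inside.
All remaining points lie in this disk, and no smaller disk contains both endpoints, so this is the minimum enclosing circle.
The points at distance exactly r from the centre are A, D — 2 points.

2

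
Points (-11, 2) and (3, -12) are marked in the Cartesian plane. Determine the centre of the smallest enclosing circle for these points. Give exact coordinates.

(-4, -5)

The smallest circle enclosing two points has them as diameter endpoints.
Centre = midpoint = (-4, -5); r² = |(-11, 2)−(3, -12)|²/4 = 392/4 = 98.
Centre = (-4, -5).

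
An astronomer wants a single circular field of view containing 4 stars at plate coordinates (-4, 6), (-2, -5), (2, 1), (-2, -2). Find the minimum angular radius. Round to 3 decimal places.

A smallest enclosing disk is always determined by at most three of the input points on its boundary.
The farthest pair is (-4, 6)–(-2, -5) with squared distance 125. The circle on this segment as diameter has centre (-3, 0.5) and r² = 125/4 = 31.25.
Check (2, 1): distance² to centre = 25.25 ≤ 31.25, so it lies inside.
All remaining points lie in this disk, and no smaller disk contains both endpoints, so this is the minimum enclosing circle.
r = √(31.25) ≈ 5.590.

5.590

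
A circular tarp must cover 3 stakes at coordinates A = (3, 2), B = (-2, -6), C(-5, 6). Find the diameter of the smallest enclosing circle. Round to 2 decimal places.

12.43

Side lengths²: AB² = 89, AC² = 80, BC² = 153.
Since BC² = 153 < 89 + 80 = 169, the triangle is acute, so the smallest enclosing circle is the circumcircle.
Circumcentre = (-41/14, 1/7), r² = 7565/196.
Diameter = 2r = 2√(7565/196) ≈ 12.43.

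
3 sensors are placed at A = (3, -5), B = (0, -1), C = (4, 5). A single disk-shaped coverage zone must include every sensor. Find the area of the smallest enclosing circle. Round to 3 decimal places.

Side lengths²: AB² = 25, AC² = 101, BC² = 52.
Since AC² = 101 ≥ 52 + 25 = 77, the angle opposite AC is not acute, so the smallest enclosing circle has AC as diameter.
Centre = midpoint of AC = (3.5, 0), r² = 101/4 = 25.25.
Area = π·r² = π·25.25 ≈ 79.325.

79.325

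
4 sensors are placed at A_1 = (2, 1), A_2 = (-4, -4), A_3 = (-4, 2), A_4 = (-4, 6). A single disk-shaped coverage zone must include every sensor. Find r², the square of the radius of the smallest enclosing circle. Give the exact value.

A smallest enclosing disk is always determined by at most three of the input points on its boundary.
The minimum enclosing circle is determined by three boundary points: A_1, A_2, A_4.
Their circumcentre is (-37/12, 1) with r² = 3721/144.
The farthest remaining point A_3 is at distance² 265/144 ≤ 3721/144.

3721/144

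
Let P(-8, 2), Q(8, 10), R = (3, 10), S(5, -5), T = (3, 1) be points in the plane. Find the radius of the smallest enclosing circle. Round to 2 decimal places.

The minimum enclosing circle is determined by three boundary points: P, Q, S.
Their circumcentre is (11/9, 32/9) with r² = 7085/81.
The farthest remaining point R is at distance² 3620/81 ≤ 7085/81.
r = √(7085/81) ≈ 9.35.

9.35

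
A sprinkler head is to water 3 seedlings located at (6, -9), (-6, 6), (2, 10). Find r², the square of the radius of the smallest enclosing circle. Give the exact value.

Call the three points A, B, C in the order given.
Side lengths²: AB² = 369, AC² = 377, BC² = 80.
Since AC² = 377 < 369 + 80 = 449, the triangle is acute, so the smallest enclosing circle is the circumcircle.
Circumcentre = (55/28, 1/14), r² = 77285/784.

77285/784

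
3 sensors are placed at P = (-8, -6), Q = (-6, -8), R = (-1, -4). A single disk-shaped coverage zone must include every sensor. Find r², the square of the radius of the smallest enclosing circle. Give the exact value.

Side lengths²: PQ² = 8, PR² = 53, QR² = 41.
Since PR² = 53 ≥ 41 + 8 = 49, the angle opposite PR is not acute, so the smallest enclosing circle has PR as diameter.
Centre = midpoint of PR = (-4.5, -5), r² = 53/4 = 13.25.

13.25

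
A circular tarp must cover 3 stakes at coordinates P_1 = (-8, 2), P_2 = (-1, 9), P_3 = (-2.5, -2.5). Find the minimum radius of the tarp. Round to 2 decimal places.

5.83

Side lengths²: P_1P_2² = 98, P_1P_3² = 50.5, P_2P_3² = 134.5.
Since P_2P_3² = 134.5 < 98 + 50.5 = 148.5, the triangle is acute, so the smallest enclosing circle is the circumcircle.
Circumcentre = (-2.325, 3.325), r² = 33.96125.
r = √(33.96125) ≈ 5.83.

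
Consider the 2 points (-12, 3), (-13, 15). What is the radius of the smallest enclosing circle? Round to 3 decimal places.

6.021

The smallest circle enclosing two points has them as diameter endpoints.
Centre = midpoint = (-12.5, 9); r² = |(-12, 3)−(-13, 15)|²/4 = 145/4 = 36.25.
r = √(36.25) ≈ 6.021.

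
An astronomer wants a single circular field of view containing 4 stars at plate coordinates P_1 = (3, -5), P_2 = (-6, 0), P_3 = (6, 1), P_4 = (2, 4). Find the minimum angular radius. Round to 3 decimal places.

By Welzl's lemma the MEC is supported by two points (diametrically opposite) or three points (on a circumcircle).
The minimum enclosing circle is determined by three boundary points: P_1, P_2, P_3.
Their circumcentre is (1/46, 11/46) with r² = 38425/1058.
The farthest remaining point P_4 is at distance² 19105/1058 ≤ 38425/1058.
r = √(38425/1058) ≈ 6.026.

6.026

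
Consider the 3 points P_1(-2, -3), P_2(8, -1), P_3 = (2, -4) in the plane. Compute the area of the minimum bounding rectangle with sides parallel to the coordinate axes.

30

x ranges over [-2, 8], width 10.
y ranges over [-4, -1], height 3.
Area = 10 × 3 = 30.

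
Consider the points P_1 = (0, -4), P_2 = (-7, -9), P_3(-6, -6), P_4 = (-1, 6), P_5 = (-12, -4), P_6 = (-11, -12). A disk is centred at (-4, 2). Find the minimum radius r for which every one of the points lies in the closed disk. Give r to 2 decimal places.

The required radius is the distance from (-4, 2) to the farthest point.
Squared distances: 52, 130, 68, 25, 100, 245.
Maximum is 245, attained at P_6.
r = √245 ≈ 15.65.

15.65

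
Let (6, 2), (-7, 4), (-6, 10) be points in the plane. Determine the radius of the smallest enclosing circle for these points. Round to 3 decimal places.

Call the three points A, B, C in the order given.
Side lengths²: AB² = 173, AC² = 208, BC² = 37.
Since AC² = 208 < 173 + 37 = 210, the triangle is acute, so the smallest enclosing circle is the circumcircle.
Circumcentre = (-0.05, 5.925), r² = 52.008125.
r = √(52.008125) ≈ 7.212.

7.212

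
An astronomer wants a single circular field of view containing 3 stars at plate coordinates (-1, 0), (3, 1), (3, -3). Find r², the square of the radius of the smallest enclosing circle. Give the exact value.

Call the three points A, B, C in the order given.
Side lengths²: AB² = 17, AC² = 25, BC² = 16.
Since AC² = 25 < 17 + 16 = 33, the triangle is acute, so the smallest enclosing circle is the circumcircle.
Circumcentre = (1.375, -1), r² = 6.640625.

6.640625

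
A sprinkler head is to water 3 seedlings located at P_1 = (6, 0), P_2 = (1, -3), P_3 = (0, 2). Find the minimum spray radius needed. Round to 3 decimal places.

Side lengths²: P_1P_2² = 34, P_1P_3² = 40, P_2P_3² = 26.
Since P_1P_3² = 40 < 34 + 26 = 60, the triangle is acute, so the smallest enclosing circle is the circumcircle.
Circumcentre = (37/14, -1/14), r² = 1105/98.
r = √(1105/98) ≈ 3.358.

3.358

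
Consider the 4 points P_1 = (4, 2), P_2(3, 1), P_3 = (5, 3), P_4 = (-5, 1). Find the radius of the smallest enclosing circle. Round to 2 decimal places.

5.10

The farthest pair is P_3–P_4 with squared distance 104. The circle on this segment as diameter has centre (0, 2) and r² = 104/4 = 26.
Check P_1: distance² to centre = 16 ≤ 26, so it lies inside.
All remaining points lie in this disk, and no smaller disk contains both endpoints, so this is the minimum enclosing circle.
r = √26 ≈ 5.10.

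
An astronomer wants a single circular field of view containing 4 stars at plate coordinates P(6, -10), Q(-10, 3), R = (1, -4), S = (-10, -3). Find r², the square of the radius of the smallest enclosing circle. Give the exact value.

The minimum enclosing circle of a finite set is fixed by two of the points (as a diameter) or three (as a circumcircle).
The farthest pair is P–Q with squared distance 425. The circle on this segment as diameter has centre (-2, -3.5) and r² = 425/4 = 106.25.
Check R: distance² to centre = 9.25 ≤ 106.25, so it lies inside.
All remaining points lie in this disk, and no smaller disk contains both endpoints, so this is the minimum enclosing circle.

106.25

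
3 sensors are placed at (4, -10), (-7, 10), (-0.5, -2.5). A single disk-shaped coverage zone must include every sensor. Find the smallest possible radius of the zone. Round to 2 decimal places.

11.41

Call the three points A, B, C in the order given.
Side lengths²: AB² = 521, AC² = 76.5, BC² = 198.5.
Since AB² = 521 ≥ 198.5 + 76.5 = 275, the angle opposite AB is not acute, so the smallest enclosing circle has AB as diameter.
Centre = midpoint of AB = (-1.5, 0), r² = 521/4 = 130.25.
r = √(130.25) ≈ 11.41.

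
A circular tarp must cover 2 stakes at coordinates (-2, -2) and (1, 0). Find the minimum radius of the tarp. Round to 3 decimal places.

1.803

The smallest circle enclosing two points has them as diameter endpoints.
Centre = midpoint = (-0.5, -1); r² = |(-2, -2)−(1, 0)|²/4 = 13/4 = 3.25.
r = √(3.25) ≈ 1.803.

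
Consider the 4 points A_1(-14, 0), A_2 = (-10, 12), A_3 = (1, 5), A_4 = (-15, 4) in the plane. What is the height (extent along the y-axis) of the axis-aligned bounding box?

12

max y = 12, min y = 0, so height = 12.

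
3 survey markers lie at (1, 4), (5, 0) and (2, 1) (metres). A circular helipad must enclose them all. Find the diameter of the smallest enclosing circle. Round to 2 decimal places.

Call the three points A, B, C in the order given.
Side lengths²: AB² = 32, AC² = 10, BC² = 10.
Since AB² = 32 ≥ 10 + 10 = 20, the angle opposite AB is not acute, so the smallest enclosing circle has AB as diameter.
Centre = midpoint of AB = (3, 2), r² = 32/4 = 8.
Diameter = 2r = 2√8 ≈ 5.66.

5.66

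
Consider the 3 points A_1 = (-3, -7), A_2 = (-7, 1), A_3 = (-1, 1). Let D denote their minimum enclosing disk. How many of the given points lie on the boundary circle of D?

Side lengths²: A_1A_2² = 80, A_1A_3² = 68, A_2A_3² = 36.
Since A_1A_2² = 80 < 68 + 36 = 104, the triangle is acute, so the smallest enclosing circle is the circumcircle.
Circumcentre = (-4, -2.5), r² = 21.25.
The points at distance exactly r from the centre are A_1, A_2, A_3 — 3 points.

3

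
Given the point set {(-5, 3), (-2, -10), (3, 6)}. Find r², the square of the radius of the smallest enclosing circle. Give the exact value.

Call the three points A, B, C in the order given.
Side lengths²: AB² = 178, AC² = 73, BC² = 281.
Since BC² = 281 ≥ 178 + 73 = 251, the angle opposite BC is not acute, so the smallest enclosing circle has BC as diameter.
Centre = midpoint of BC = (0.5, -2), r² = 281/4 = 70.25.

70.25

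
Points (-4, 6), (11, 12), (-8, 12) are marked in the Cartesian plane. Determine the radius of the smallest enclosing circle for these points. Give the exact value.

9.5

Call the three points A, B, C in the order given.
Side lengths²: AB² = 261, AC² = 52, BC² = 361.
Since BC² = 361 ≥ 261 + 52 = 313, the angle opposite BC is not acute, so the smallest enclosing circle has BC as diameter.
Centre = midpoint of BC = (1.5, 12), r² = 361/4 = 90.25.
r = √(90.25) = 9.5.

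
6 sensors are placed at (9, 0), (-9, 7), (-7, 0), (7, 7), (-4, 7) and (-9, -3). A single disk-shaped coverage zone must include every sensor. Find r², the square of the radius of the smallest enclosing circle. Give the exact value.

The minimum enclosing circle is determined by three boundary points: (9, 0), (-9, 7), (-9, -3).
Their circumcentre is (-7/12, 2) with r² = 13801/144.
The farthest remaining point (7, 7) is at distance² 11881/144 ≤ 13801/144.

13801/144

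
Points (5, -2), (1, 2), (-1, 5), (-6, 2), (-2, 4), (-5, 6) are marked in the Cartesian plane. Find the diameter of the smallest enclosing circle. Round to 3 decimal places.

12.806

By Welzl's lemma the MEC is supported by two points (diametrically opposite) or three points (on a circumcircle).
The farthest pair is (5, -2)–(-5, 6) with squared distance 164. The circle on this segment as diameter has centre (0, 2) and r² = 164/4 = 41.
Check (1, 2): distance² to centre = 1 ≤ 41, so it lies inside.
All remaining points lie in this disk, and no smaller disk contains both endpoints, so this is the minimum enclosing circle.
Diameter = 2r = 2√41 ≈ 12.806.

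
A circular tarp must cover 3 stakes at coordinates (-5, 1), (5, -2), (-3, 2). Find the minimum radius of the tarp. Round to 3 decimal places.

Call the three points A, B, C in the order given.
Side lengths²: AB² = 109, AC² = 5, BC² = 80.
Since AB² = 109 ≥ 80 + 5 = 85, the angle opposite AB is not acute, so the smallest enclosing circle has AB as diameter.
Centre = midpoint of AB = (0, -0.5), r² = 109/4 = 27.25.
r = √(27.25) ≈ 5.220.

5.220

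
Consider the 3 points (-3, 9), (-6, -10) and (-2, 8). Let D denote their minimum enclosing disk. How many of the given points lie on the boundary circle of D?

2

Call the three points A, B, C in the order given.
Side lengths²: AB² = 370, AC² = 2, BC² = 340.
Since AB² = 370 ≥ 340 + 2 = 342, the angle opposite AB is not acute, so the smallest enclosing circle has AB as diameter.
Centre = midpoint of AB = (-4.5, -0.5), r² = 370/4 = 92.5.
The points at distance exactly r from the centre are (-3, 9), (-6, -10) — 2 points.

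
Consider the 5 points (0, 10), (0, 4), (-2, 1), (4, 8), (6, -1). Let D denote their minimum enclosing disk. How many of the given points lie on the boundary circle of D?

2

A smallest enclosing disk is always determined by at most three of the input points on its boundary.
The farthest pair is (0, 10)–(6, -1) with squared distance 157. The circle on this segment as diameter has centre (3, 4.5) and r² = 157/4 = 39.25.
Check (0, 4): distance² to centre = 9.25 ≤ 39.25, so it lies inside.
All remaining points lie in this disk, and no smaller disk contains both endpoints, so this is the minimum enclosing circle.
The points at distance exactly r from the centre are (0, 10), (6, -1) — 2 points.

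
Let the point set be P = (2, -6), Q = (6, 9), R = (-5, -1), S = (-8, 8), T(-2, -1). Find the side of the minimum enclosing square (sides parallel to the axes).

The bounding box has width 14 and height 15.
An axis-aligned square enclosing the set must have side ≥ max(width, height).
So the minimum side is max(14, 15) = 15.

15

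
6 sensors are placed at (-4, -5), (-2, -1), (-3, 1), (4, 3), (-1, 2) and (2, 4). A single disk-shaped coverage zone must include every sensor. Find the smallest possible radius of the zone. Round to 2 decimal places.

The farthest pair is (-4, -5)–(4, 3) with squared distance 128. The circle on this segment as diameter has centre (0, -1) and r² = 128/4 = 32.
Check (-2, -1): distance² to centre = 4 ≤ 32, so it lies inside.
All remaining points lie in this disk, and no smaller disk contains both endpoints, so this is the minimum enclosing circle.
r = √32 ≈ 5.66.

5.66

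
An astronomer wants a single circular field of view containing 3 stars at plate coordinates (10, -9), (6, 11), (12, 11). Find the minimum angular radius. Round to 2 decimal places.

Call the three points A, B, C in the order given.
Side lengths²: AB² = 416, AC² = 404, BC² = 36.
Since AB² = 416 < 404 + 36 = 440, the triangle is acute, so the smallest enclosing circle is the circumcircle.
Circumcentre = (9, 1.2), r² = 105.04.
r = √(105.04) ≈ 10.25.

10.25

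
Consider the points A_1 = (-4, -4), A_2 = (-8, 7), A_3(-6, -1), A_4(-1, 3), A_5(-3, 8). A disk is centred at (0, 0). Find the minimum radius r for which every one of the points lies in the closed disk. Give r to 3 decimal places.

10.630

The required radius is the distance from (0, 0) to the farthest point.
Squared distances: 32, 113, 37, 10, 73.
Maximum is 113, attained at A_2.
r = √113 ≈ 10.630.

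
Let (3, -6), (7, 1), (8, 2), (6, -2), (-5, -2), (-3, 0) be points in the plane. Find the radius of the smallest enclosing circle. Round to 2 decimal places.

6.80

The farthest pair is (8, 2)–(-5, -2) with squared distance 185. The circle on this segment as diameter has centre (1.5, 0) and r² = 185/4 = 46.25.
Check (3, -6): distance² to centre = 38.25 ≤ 46.25, so it lies inside.
All remaining points lie in this disk, and no smaller disk contains both endpoints, so this is the minimum enclosing circle.
r = √(46.25) ≈ 6.80.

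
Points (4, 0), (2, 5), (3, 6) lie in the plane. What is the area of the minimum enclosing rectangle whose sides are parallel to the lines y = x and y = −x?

17.5

In coordinates u = x + y, v = x − y the rectangle is axis-aligned; the map (x,y)→(u,v) scales areas by 2.
u-values: 4, 7, 9; range = 9 − 4 = 5.
v-values: 4, -3, -3; range = 4 − (-3) = 7.
Area = (5 × 7) / 2 = 17.5.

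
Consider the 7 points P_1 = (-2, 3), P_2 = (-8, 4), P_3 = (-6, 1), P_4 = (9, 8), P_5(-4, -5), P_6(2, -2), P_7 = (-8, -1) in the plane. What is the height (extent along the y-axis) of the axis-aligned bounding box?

max y = 8, min y = -5, so height = 13.

13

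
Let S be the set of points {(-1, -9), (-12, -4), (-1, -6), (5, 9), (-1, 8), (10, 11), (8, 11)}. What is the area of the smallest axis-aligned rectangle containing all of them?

x ranges over [-12, 10], width 22.
y ranges over [-9, 11], height 20.
Area = 22 × 20 = 440.

440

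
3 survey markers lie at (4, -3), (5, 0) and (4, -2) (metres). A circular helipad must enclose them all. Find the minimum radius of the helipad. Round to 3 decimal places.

Call the three points A, B, C in the order given.
Side lengths²: AB² = 10, AC² = 1, BC² = 5.
Since AB² = 10 ≥ 5 + 1 = 6, the angle opposite AB is not acute, so the smallest enclosing circle has AB as diameter.
Centre = midpoint of AB = (4.5, -1.5), r² = 10/4 = 2.5.
r = √(2.5) ≈ 1.581.

1.581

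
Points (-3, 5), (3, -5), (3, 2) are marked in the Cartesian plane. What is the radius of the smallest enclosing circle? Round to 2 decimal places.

5.83

Call the three points A, B, C in the order given.
Side lengths²: AB² = 136, AC² = 45, BC² = 49.
Since AB² = 136 ≥ 49 + 45 = 94, the angle opposite AB is not acute, so the smallest enclosing circle has AB as diameter.
Centre = midpoint of AB = (0, 0), r² = 136/4 = 34.
r = √34 ≈ 5.83.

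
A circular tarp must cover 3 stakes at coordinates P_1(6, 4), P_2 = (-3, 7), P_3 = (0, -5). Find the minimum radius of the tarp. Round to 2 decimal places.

Side lengths²: P_1P_2² = 90, P_1P_3² = 117, P_2P_3² = 153.
Since P_2P_3² = 153 < 117 + 90 = 207, the triangle is acute, so the smallest enclosing circle is the circumcircle.
Circumcentre = (3/22, 31/22), r² = 9945/242.
r = √(9945/242) ≈ 6.41.

6.41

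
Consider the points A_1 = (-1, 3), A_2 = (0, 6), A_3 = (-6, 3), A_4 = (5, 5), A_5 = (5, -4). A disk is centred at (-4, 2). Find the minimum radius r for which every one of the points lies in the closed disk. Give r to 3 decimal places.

The required radius is the distance from (-4, 2) to the farthest point.
Squared distances: 10, 32, 5, 90, 117.
Maximum is 117, attained at A_5.
r = √117 ≈ 10.817.

10.817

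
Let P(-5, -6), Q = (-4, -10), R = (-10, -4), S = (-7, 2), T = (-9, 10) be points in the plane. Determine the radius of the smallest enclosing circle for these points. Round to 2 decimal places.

10.31

The farthest pair is Q–T with squared distance 425. The circle on this segment as diameter has centre (-6.5, 0) and r² = 425/4 = 106.25.
Check P: distance² to centre = 38.25 ≤ 106.25, so it lies inside.
All remaining points lie in this disk, and no smaller disk contains both endpoints, so this is the minimum enclosing circle.
r = √(106.25) ≈ 10.31.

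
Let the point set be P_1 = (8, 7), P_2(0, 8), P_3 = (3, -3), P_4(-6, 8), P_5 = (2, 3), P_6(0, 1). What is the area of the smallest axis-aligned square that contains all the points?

196

The bounding box has width 14 and height 11.
An axis-aligned square enclosing the set must have side ≥ max(width, height).
So the minimum side is max(14, 11) = 14.
Area = 14² = 196.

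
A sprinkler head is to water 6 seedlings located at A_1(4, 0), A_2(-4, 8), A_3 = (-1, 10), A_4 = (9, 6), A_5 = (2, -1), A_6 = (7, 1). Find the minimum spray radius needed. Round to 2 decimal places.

A smallest enclosing disk is always determined by at most three of the input points on its boundary.
The minimum enclosing circle is determined by three boundary points: A_2, A_4, A_5.
Their circumcentre is (2.3, 5.7) with r² = 44.98.
The farthest remaining point A_6 is at distance² 44.18 ≤ 44.98.
r = √(44.98) ≈ 6.71.

6.71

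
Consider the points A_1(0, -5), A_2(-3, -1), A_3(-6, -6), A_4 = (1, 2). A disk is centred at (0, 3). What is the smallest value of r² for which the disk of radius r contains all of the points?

117

The required radius is the distance from (0, 3) to the farthest point.
Squared distances: 64, 25, 117, 2.
Maximum is 117, attained at A_3.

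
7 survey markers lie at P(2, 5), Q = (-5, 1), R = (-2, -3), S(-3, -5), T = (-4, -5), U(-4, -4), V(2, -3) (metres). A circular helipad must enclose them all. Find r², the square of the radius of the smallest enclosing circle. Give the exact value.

The farthest pair is P–T with squared distance 136. The circle on this segment as diameter has centre (-1, 0) and r² = 136/4 = 34.
Check Q: distance² to centre = 17 ≤ 34, so it lies inside.
All remaining points lie in this disk, and no smaller disk contains both endpoints, so this is the minimum enclosing circle.

34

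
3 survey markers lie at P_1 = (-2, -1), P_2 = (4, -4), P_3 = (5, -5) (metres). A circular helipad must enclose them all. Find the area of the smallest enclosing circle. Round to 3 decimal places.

Side lengths²: P_1P_2² = 45, P_1P_3² = 65, P_2P_3² = 2.
Since P_1P_3² = 65 ≥ 45 + 2 = 47, the angle opposite P_1P_3 is not acute, so the smallest enclosing circle has P_1P_3 as diameter.
Centre = midpoint of P_1P_3 = (1.5, -3), r² = 65/4 = 16.25.
Area = π·r² = π·16.25 ≈ 51.051.

51.051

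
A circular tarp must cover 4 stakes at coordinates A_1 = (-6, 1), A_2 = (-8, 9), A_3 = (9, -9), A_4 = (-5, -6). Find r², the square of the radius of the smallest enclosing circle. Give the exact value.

The farthest pair is A_2–A_3 with squared distance 613. The circle on this segment as diameter has centre (0.5, 0) and r² = 613/4 = 153.25.
Check A_1: distance² to centre = 43.25 ≤ 153.25, so it lies inside.
All remaining points lie in this disk, and no smaller disk contains both endpoints, so this is the minimum enclosing circle.

153.25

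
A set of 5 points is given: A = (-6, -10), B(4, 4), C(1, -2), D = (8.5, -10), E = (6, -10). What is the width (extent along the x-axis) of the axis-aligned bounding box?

max x = 8.5, min x = -6, so width = 14.5.

14.5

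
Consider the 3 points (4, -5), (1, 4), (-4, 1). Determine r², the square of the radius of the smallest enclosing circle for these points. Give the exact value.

Call the three points A, B, C in the order given.
Side lengths²: AB² = 90, AC² = 100, BC² = 34.
Since AC² = 100 < 90 + 34 = 124, the triangle is acute, so the smallest enclosing circle is the circumcircle.
Circumcentre = (2/3, -10/9), r² = 2125/81.

2125/81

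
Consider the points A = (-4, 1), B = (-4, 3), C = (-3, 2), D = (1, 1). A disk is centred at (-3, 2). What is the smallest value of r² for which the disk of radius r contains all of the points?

17

The required radius is the distance from (-3, 2) to the farthest point.
Squared distances: 2, 2, 0, 17.
Maximum is 17, attained at D.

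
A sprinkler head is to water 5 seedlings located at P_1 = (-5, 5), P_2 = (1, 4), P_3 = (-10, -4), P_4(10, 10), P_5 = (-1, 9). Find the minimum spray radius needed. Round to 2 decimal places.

12.21

The minimum enclosing circle of a finite set is fixed by two of the points (as a diameter) or three (as a circumcircle).
The farthest pair is P_3–P_4 with squared distance 596. The circle on this segment as diameter has centre (0, 3) and r² = 596/4 = 149.
Check P_1: distance² to centre = 29 ≤ 149, so it lies inside.
All remaining points lie in this disk, and no smaller disk contains both endpoints, so this is the minimum enclosing circle.
r = √149 ≈ 12.21.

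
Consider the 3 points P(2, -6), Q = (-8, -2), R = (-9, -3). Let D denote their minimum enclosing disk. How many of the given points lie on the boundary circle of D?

2

Side lengths²: PQ² = 116, PR² = 130, QR² = 2.
Since PR² = 130 ≥ 116 + 2 = 118, the angle opposite PR is not acute, so the smallest enclosing circle has PR as diameter.
Centre = midpoint of PR = (-3.5, -4.5), r² = 130/4 = 32.5.
The points at distance exactly r from the centre are P, R — 2 points.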